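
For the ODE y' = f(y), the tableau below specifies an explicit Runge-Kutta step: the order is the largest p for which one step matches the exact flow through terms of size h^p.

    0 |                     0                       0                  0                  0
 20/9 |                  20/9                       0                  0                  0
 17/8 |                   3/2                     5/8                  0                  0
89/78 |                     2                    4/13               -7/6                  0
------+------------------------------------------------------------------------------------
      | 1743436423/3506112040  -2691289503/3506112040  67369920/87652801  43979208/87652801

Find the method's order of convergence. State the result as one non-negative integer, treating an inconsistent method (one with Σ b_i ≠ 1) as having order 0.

b = (1743436423/3506112040, -2691289503/3506112040, 67369920/87652801, 43979208/87652801)
c = (0, 20/9, 17/8, 89/78)
Ac = (0, 0, 25/18, -3361/1872)
Σ b_i: 1743436423/3506112040·1 + (-2691289503/3506112040)·1 + 67369920/87652801·1 + 43979208/87652801·1 = 1 ✓
b·c: (-2691289503/3506112040)·20/9 + 67369920/87652801·17/8 + 43979208/87652801·89/78 = 1/2 ✓
b·c²: (-2691289503/3506112040)·400/81 + 67369920/87652801·289/64 + 43979208/87652801·7921/6084 = 1/3 ✓
b·Ac: 67369920/87652801·25/18 + 43979208/87652801·(-3361/1872) = 1/6 ✓
b·c³: (-2691289503/3506112040)·8000/729 + 67369920/87652801·4913/512 + 43979208/87652801·704969/474552 = -74569599127/246129065208 ≠ 1/4 ⇒ order 3.
b·(c∘Ac): 67369920/87652801·425/144 + 43979208/87652801·(-299129/146016) = 3914598253/3155500836 ≠ 1/8
b·Ac²: 67369920/87652801·250/81 + 43979208/87652801·(-505273/134784) = 18603783193/37866010032 ≠ 1/12
b·A²c: 43979208/87652801·(-175/108) = -641363450/788875209 ≠ 1/24

3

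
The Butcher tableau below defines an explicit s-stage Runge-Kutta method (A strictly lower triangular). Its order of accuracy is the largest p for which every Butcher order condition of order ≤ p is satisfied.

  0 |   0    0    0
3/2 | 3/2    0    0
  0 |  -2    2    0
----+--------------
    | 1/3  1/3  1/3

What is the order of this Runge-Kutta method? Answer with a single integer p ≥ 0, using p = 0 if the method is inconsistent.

b = (1/3, 1/3, 1/3)
c = (0, 3/2, 0)
Ac = (0, 0, 3)
Σ b_i: 1/3·1 + 1/3·1 + 1/3·1 = 1 ✓
b·c: 1/3·3/2 = 1/2 ✓
b·c²: 1/3·9/4 = 3/4 ≠ 1/3 ⇒ order 2.
b·Ac: 1/3·3 = 1 ≠ 1/6

2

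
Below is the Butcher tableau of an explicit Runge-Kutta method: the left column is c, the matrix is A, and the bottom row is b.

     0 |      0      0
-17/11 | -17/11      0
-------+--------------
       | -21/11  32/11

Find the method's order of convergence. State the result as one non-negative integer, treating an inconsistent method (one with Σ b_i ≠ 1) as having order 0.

b = (-21/11, 32/11)
c = (0, -17/11)
Σ b_i: (-21/11)·1 + 32/11·1 = 1 ✓
b·c: 32/11·(-17/11) = -544/121 ≠ 1/2 ⇒ order 1.

1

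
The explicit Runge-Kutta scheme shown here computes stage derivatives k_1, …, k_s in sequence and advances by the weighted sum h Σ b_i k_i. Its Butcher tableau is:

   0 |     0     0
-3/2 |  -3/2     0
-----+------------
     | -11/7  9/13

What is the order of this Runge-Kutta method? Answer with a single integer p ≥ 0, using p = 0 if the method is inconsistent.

b = (-11/7, 9/13)
c = (0, -3/2)
Σ b_i: (-11/7)·1 + 9/13·1 = -80/91 ≠ 1 ⇒ order 0.

0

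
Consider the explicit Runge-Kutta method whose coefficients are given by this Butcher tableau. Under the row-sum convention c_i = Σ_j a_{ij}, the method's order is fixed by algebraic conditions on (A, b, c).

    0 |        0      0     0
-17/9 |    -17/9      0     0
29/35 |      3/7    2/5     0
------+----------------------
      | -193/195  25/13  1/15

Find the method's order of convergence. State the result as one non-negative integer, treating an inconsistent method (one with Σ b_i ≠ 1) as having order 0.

1

b = (-193/195, 25/13, 1/15)
c = (0, -17/9, 29/35)
Ac = (0, 0, -34/45)
Σ b_i: (-193/195)·1 + 25/13·1 + 1/15·1 = 1 ✓
b·c: 25/13·(-17/9) + 1/15·29/35 = -73244/20475 ≠ 1/2 ⇒ order 1.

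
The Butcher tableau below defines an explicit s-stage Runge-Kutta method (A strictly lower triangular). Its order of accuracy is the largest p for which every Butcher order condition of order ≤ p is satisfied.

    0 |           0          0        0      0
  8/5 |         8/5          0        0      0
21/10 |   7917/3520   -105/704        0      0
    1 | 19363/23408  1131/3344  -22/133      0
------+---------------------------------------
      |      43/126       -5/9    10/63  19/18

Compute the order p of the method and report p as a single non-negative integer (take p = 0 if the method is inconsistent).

b = (43/126, -5/9, 10/63, 19/18)
c = (0, 8/5, 21/10, 1)
Ac = (0, 0, -21/88, 81/418)
Σ b_i: 43/126·1 + (-5/9)·1 + 10/63·1 + 19/18·1 = 1 ✓
b·c: (-5/9)·8/5 + 10/63·21/10 + 19/18·1 = 1/2 ✓
b·c²: (-5/9)·64/25 + 10/63·441/100 + 19/18·1 = 1/3 ✓
b·Ac: 10/63·(-21/88) + 19/18·81/418 = 1/6 ✓
b·c³: (-5/9)·512/125 + 10/63·9261/1000 + 19/18·1 = 1/4 ✓
b·(c∘Ac): 10/63·(-441/880) + 19/18·81/418 = 1/8 ✓
b·Ac²: 10/63·(-21/55) + 19/18·3/22 = 1/12 ✓
b·A²c: 19/18·3/76 = 1/24 ✓; 4 stages ⇒ order 4.

4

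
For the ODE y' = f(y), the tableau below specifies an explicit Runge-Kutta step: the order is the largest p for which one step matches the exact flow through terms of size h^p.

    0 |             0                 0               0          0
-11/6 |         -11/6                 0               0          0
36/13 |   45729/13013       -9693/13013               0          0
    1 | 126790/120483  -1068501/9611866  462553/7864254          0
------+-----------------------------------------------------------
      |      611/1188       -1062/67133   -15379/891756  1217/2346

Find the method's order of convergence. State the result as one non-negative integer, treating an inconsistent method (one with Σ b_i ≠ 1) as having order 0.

4

b = (611/1188, -1062/67133, -15379/891756, 1217/2346)
c = (0, -11/6, 36/13, 1)
Ac = (0, 0, 3231/2366, 1785/4868)
Σ b_i: 611/1188·1 + (-1062/67133)·1 + (-15379/891756)·1 + 1217/2346·1 = 1 ✓
b·c: (-1062/67133)·(-11/6) + (-15379/891756)·36/13 + 1217/2346·1 = 1/2 ✓
b·c²: (-1062/67133)·121/36 + (-15379/891756)·1296/169 + 1217/2346·1 = 1/3 ✓
b·Ac: (-15379/891756)·3231/2366 + 1217/2346·1785/4868 = 1/6 ✓
b·c³: (-1062/67133)·(-1331/216) + (-15379/891756)·46656/2197 + 1217/2346·1 = 1/4 ✓
b·(c∘Ac): (-15379/891756)·58158/15379 + 1217/2346·1785/4868 = 1/8 ✓
b·Ac²: (-15379/891756)·(-11847/4732) + 1217/2346·2261/29208 = 1/12 ✓
b·A²c: 1217/2346·391/4868 = 1/24 ✓; 4 stages ⇒ order 4.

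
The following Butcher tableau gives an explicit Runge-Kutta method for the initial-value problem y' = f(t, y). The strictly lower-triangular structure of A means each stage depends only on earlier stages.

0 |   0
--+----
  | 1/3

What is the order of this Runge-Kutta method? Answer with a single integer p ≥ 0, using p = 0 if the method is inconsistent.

0

b = (1/3)
c = (0)
Σ b_i: 1/3·1 = 1/3 ≠ 1 ⇒ order 0.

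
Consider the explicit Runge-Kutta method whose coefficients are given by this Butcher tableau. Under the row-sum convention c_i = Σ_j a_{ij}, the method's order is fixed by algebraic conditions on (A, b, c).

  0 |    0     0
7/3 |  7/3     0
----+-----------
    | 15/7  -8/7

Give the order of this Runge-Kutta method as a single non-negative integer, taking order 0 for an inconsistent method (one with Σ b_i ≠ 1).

1

b = (15/7, -8/7)
c = (0, 7/3)
Σ b_i: 15/7·1 + (-8/7)·1 = 1 ✓
b·c: (-8/7)·7/3 = -8/3 ≠ 1/2 ⇒ order 1.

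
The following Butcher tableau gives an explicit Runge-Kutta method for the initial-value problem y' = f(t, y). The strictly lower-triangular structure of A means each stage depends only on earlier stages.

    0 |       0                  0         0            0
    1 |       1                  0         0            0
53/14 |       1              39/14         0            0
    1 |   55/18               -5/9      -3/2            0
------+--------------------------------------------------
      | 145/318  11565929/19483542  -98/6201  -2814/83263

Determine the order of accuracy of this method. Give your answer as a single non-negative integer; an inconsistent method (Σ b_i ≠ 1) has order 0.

3

b = (145/318, 11565929/19483542, -98/6201, -2814/83263)
c = (0, 1, 53/14, 1)
Ac = (0, 0, 39/14, -1571/252)
Σ b_i: 145/318·1 + 11565929/19483542·1 + (-98/6201)·1 + (-2814/83263)·1 = 1 ✓
b·c: 11565929/19483542·1 + (-98/6201)·53/14 + (-2814/83263)·1 = 1/2 ✓
b·c²: 11565929/19483542·1 + (-98/6201)·2809/196 + (-2814/83263)·1 = 1/3 ✓
b·Ac: (-98/6201)·39/14 + (-2814/83263)·(-1571/252) = 1/6 ✓
b·c³: 11565929/19483542·1 + (-98/6201)·148877/2744 + (-2814/83263)·1 = -25/84 ≠ 1/4 ⇒ order 3.
b·(c∘Ac): (-98/6201)·2067/196 + (-2814/83263)·(-1571/252) = 7/159 ≠ 1/8
b·Ac²: (-98/6201)·39/14 + (-2814/83263)·(-77803/3528) = 92545/131964 ≠ 1/12
b·A²c: (-2814/83263)·(-117/28) = 23517/166526 ≠ 1/24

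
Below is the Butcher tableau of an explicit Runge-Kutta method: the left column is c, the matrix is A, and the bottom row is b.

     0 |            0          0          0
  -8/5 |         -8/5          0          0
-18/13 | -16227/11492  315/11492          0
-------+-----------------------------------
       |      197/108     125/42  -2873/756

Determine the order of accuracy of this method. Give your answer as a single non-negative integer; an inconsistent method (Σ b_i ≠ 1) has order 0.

3

b = (197/108, 125/42, -2873/756)
c = (0, -8/5, -18/13)
Ac = (0, 0, -126/2873)
Σ b_i: 197/108·1 + 125/42·1 + (-2873/756)·1 = 1 ✓
b·c: 125/42·(-8/5) + (-2873/756)·(-18/13) = 1/2 ✓
b·c²: 125/42·64/25 + (-2873/756)·324/169 = 1/3 ✓
b·Ac: (-2873/756)·(-126/2873) = 1/6 ✓; 3 stages ⇒ order 3.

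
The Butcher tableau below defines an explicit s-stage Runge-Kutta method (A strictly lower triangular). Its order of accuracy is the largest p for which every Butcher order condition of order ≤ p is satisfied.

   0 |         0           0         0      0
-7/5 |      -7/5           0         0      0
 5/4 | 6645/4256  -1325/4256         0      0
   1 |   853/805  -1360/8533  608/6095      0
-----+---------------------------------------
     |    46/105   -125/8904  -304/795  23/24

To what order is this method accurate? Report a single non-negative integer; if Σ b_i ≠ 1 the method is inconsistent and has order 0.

b = (46/105, -125/8904, -304/795, 23/24)
c = (0, -7/5, 5/4, 1)
Ac = (0, 0, 265/608, 8/23)
Σ b_i: 46/105·1 + (-125/8904)·1 + (-304/795)·1 + 23/24·1 = 1 ✓
b·c: (-125/8904)·(-7/5) + (-304/795)·5/4 + 23/24·1 = 1/2 ✓
b·c²: (-125/8904)·49/25 + (-304/795)·25/16 + 23/24·1 = 1/3 ✓
b·Ac: (-304/795)·265/608 + 23/24·8/23 = 1/6 ✓
b·c³: (-125/8904)·(-343/125) + (-304/795)·125/64 + 23/24·1 = 1/4 ✓
b·(c∘Ac): (-304/795)·1325/2432 + 23/24·8/23 = 1/8 ✓
b·Ac²: (-304/795)·(-371/608) + 23/24·(-18/115) = 1/12 ✓
b·A²c: 23/24·1/23 = 1/24 ✓; 4 stages ⇒ order 4.

4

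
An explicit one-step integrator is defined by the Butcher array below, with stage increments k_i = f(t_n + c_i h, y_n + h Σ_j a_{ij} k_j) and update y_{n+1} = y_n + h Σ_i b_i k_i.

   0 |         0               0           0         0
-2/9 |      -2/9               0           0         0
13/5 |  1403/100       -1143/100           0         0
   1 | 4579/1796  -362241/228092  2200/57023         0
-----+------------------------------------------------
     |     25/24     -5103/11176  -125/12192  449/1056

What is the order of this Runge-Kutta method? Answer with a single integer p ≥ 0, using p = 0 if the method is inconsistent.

b = (25/24, -5103/11176, -125/12192, 449/1056)
c = (0, -2/9, 13/5, 1)
Ac = (0, 0, 127/50, 407/898)
Σ b_i: 25/24·1 + (-5103/11176)·1 + (-125/12192)·1 + 449/1056·1 = 1 ✓
b·c: (-5103/11176)·(-2/9) + (-125/12192)·13/5 + 449/1056·1 = 1/2 ✓
b·c²: (-5103/11176)·4/81 + (-125/12192)·169/25 + 449/1056·1 = 1/3 ✓
b·Ac: (-125/12192)·127/50 + 449/1056·407/898 = 1/6 ✓
b·c³: (-5103/11176)·(-8/729) + (-125/12192)·2197/125 + 449/1056·1 = 1/4 ✓
b·(c∘Ac): (-125/12192)·1651/250 + 449/1056·407/898 = 1/8 ✓
b·Ac²: (-125/12192)·(-127/225) + 449/1056·737/4041 = 1/12 ✓
b·A²c: 449/1056·44/449 = 1/24 ✓; 4 stages ⇒ order 4.

4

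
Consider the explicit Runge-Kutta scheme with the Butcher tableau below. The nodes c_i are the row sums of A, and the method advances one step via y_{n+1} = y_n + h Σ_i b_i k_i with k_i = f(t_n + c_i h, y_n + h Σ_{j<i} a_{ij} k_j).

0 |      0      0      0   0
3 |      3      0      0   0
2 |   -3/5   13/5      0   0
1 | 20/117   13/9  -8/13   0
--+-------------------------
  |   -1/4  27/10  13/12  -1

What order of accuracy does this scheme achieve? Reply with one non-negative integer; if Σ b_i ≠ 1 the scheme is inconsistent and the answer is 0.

b = (-1/4, 27/10, 13/12, -1)
c = (0, 3, 2, 1)
Ac = (0, 0, 39/5, 121/39)
Σ b_i: (-1/4)·1 + 27/10·1 + 13/12·1 + (-1)·1 = 38/15 ≠ 1 ⇒ order 0.

0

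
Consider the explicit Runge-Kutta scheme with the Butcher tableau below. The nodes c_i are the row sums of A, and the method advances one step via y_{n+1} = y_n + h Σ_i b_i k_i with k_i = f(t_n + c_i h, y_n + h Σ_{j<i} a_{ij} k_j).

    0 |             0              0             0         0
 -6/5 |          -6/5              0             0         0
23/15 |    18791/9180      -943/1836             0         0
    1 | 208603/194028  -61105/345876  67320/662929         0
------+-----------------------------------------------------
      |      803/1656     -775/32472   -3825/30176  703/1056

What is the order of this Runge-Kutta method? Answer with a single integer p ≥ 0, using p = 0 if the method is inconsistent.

b = (803/1656, -775/32472, -3825/30176, 703/1056)
c = (0, -6/5, 23/15, 1)
Ac = (0, 0, 943/1530, 517/1406)
Σ b_i: 803/1656·1 + (-775/32472)·1 + (-3825/30176)·1 + 703/1056·1 = 1 ✓
b·c: (-775/32472)·(-6/5) + (-3825/30176)·23/15 + 703/1056·1 = 1/2 ✓
b·c²: (-775/32472)·36/25 + (-3825/30176)·529/225 + 703/1056·1 = 1/3 ✓
b·Ac: (-3825/30176)·943/1530 + 703/1056·517/1406 = 1/6 ✓
b·c³: (-775/32472)·(-216/125) + (-3825/30176)·12167/3375 + 703/1056·1 = 1/4 ✓
b·(c∘Ac): (-3825/30176)·21689/22950 + 703/1056·517/1406 = 1/8 ✓
b·Ac²: (-3825/30176)·(-943/1275) + 703/1056·(-11/703) = 1/12 ✓
b·A²c: 703/1056·44/703 = 1/24 ✓; 4 stages ⇒ order 4.

4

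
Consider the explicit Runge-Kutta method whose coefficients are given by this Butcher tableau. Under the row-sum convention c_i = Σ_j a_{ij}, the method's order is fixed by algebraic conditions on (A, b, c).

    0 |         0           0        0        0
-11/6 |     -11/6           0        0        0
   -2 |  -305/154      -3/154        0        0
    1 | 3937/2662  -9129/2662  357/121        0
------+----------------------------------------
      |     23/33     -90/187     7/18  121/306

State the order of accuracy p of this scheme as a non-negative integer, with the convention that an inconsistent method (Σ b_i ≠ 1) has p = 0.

4

b = (23/33, -90/187, 7/18, 121/306)
c = (0, -11/6, -2, 1)
Ac = (0, 0, 1/28, 17/44)
Σ b_i: 23/33·1 + (-90/187)·1 + 7/18·1 + 121/306·1 = 1 ✓
b·c: (-90/187)·(-11/6) + 7/18·(-2) + 121/306·1 = 1/2 ✓
b·c²: (-90/187)·121/36 + 7/18·4 + 121/306·1 = 1/3 ✓
b·Ac: 7/18·1/28 + 121/306·17/44 = 1/6 ✓
b·c³: (-90/187)·(-1331/216) + 7/18·(-8) + 121/306·1 = 1/4 ✓
b·(c∘Ac): 7/18·(-1/14) + 121/306·17/44 = 1/8 ✓
b·Ac²: 7/18·(-11/168) + 121/306·799/2904 = 1/12 ✓
b·A²c: 121/306·51/484 = 1/24 ✓; 4 stages ⇒ order 4.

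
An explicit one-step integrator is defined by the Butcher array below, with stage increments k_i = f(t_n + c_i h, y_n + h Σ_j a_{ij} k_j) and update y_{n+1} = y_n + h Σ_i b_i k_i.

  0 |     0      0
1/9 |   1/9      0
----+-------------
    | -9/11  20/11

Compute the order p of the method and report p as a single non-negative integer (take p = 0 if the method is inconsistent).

1

b = (-9/11, 20/11)
c = (0, 1/9)
Σ b_i: (-9/11)·1 + 20/11·1 = 1 ✓
b·c: 20/11·1/9 = 20/99 ≠ 1/2 ⇒ order 1.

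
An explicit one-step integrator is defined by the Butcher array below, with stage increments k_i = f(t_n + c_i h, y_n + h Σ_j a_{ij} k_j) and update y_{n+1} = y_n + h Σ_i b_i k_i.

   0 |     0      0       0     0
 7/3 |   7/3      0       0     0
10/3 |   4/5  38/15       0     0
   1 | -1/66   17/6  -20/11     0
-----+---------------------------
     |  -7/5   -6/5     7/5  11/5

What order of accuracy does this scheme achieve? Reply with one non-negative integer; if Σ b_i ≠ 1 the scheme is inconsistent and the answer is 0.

1

b = (-7/5, -6/5, 7/5, 11/5)
c = (0, 7/3, 10/3, 1)
Ac = (0, 0, 266/45, 109/198)
Σ b_i: (-7/5)·1 + (-6/5)·1 + 7/5·1 + 11/5·1 = 1 ✓
b·c: (-6/5)·7/3 + 7/5·10/3 + 11/5·1 = 61/15 ≠ 1/2 ⇒ order 1.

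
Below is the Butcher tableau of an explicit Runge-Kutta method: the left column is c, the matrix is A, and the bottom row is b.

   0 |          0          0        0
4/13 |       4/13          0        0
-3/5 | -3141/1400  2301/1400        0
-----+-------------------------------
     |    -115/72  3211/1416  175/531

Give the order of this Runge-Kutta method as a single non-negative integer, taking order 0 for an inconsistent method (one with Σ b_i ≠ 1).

b = (-115/72, 3211/1416, 175/531)
c = (0, 4/13, -3/5)
Ac = (0, 0, 177/350)
Σ b_i: (-115/72)·1 + 3211/1416·1 + 175/531·1 = 1 ✓
b·c: 3211/1416·4/13 + 175/531·(-3/5) = 1/2 ✓
b·c²: 3211/1416·16/169 + 175/531·9/25 = 1/3 ✓
b·Ac: 175/531·177/350 = 1/6 ✓; 3 stages ⇒ order 3.

3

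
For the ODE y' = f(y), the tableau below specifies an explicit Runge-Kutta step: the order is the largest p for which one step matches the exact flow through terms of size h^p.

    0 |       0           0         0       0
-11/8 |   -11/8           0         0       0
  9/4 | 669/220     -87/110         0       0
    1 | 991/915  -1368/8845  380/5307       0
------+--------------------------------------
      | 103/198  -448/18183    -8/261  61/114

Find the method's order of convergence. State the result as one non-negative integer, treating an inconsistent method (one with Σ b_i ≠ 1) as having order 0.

b = (103/198, -448/18183, -8/261, 61/114)
c = (0, -11/8, 9/4, 1)
Ac = (0, 0, 87/80, 114/305)
Σ b_i: 103/198·1 + (-448/18183)·1 + (-8/261)·1 + 61/114·1 = 1 ✓
b·c: (-448/18183)·(-11/8) + (-8/261)·9/4 + 61/114·1 = 1/2 ✓
b·c²: (-448/18183)·121/64 + (-8/261)·81/16 + 61/114·1 = 1/3 ✓
b·Ac: (-8/261)·87/80 + 61/114·114/305 = 1/6 ✓
b·c³: (-448/18183)·(-1331/512) + (-8/261)·729/64 + 61/114·1 = 1/4 ✓
b·(c∘Ac): (-8/261)·783/320 + 61/114·114/305 = 1/8 ✓
b·Ac²: (-8/261)·(-957/640) + 61/114·171/2440 = 1/12 ✓
b·A²c: 61/114·19/244 = 1/24 ✓; 4 stages ⇒ order 4.

4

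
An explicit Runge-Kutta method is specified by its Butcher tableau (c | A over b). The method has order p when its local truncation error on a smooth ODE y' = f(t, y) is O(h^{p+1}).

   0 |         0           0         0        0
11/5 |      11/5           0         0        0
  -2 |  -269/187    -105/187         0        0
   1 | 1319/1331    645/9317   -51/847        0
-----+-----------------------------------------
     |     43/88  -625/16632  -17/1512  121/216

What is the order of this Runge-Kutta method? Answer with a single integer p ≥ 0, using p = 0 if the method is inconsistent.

b = (43/88, -625/16632, -17/1512, 121/216)
c = (0, 11/5, -2, 1)
Ac = (0, 0, -21/17, 3/11)
Σ b_i: 43/88·1 + (-625/16632)·1 + (-17/1512)·1 + 121/216·1 = 1 ✓
b·c: (-625/16632)·11/5 + (-17/1512)·(-2) + 121/216·1 = 1/2 ✓
b·c²: (-625/16632)·121/25 + (-17/1512)·4 + 121/216·1 = 1/3 ✓
b·Ac: (-17/1512)·(-21/17) + 121/216·3/11 = 1/6 ✓
b·c³: (-625/16632)·1331/125 + (-17/1512)·(-8) + 121/216·1 = 1/4 ✓
b·(c∘Ac): (-17/1512)·42/17 + 121/216·3/11 = 1/8 ✓
b·Ac²: (-17/1512)·(-231/85) + 121/216·57/605 = 1/12 ✓
b·A²c: 121/216·9/121 = 1/24 ✓; 4 stages ⇒ order 4.

4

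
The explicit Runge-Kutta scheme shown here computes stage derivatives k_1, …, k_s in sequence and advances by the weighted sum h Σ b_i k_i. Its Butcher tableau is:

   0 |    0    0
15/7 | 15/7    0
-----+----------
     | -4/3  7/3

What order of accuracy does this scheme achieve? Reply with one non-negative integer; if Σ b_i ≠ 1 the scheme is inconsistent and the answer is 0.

1

b = (-4/3, 7/3)
c = (0, 15/7)
Σ b_i: (-4/3)·1 + 7/3·1 = 1 ✓
b·c: 7/3·15/7 = 5 ≠ 1/2 ⇒ order 1.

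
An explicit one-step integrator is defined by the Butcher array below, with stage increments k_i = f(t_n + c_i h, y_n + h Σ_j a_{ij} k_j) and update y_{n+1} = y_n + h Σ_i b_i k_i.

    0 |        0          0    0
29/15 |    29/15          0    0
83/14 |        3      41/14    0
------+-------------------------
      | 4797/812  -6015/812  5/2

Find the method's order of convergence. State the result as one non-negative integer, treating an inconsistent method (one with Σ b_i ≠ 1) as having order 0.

2

b = (4797/812, -6015/812, 5/2)
c = (0, 29/15, 83/14)
Ac = (0, 0, 1189/210)
Σ b_i: 4797/812·1 + (-6015/812)·1 + 5/2·1 = 1 ✓
b·c: (-6015/812)·29/15 + 5/2·83/14 = 1/2 ✓
b·c²: (-6015/812)·841/225 + 5/2·6889/196 = 353869/5880 ≠ 1/3 ⇒ order 2.
b·Ac: 5/2·1189/210 = 1189/84 ≠ 1/6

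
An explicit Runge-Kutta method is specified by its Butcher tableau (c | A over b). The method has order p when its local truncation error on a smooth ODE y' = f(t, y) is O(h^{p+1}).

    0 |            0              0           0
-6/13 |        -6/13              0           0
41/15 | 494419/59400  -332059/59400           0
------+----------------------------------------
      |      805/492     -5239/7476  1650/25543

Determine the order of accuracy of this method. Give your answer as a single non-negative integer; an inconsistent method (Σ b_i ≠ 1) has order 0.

3

b = (805/492, -5239/7476, 1650/25543)
c = (0, -6/13, 41/15)
Ac = (0, 0, 25543/9900)
Σ b_i: 805/492·1 + (-5239/7476)·1 + 1650/25543·1 = 1 ✓
b·c: (-5239/7476)·(-6/13) + 1650/25543·41/15 = 1/2 ✓
b·c²: (-5239/7476)·36/169 + 1650/25543·1681/225 = 1/3 ✓
b·Ac: 1650/25543·25543/9900 = 1/6 ✓; 3 stages ⇒ order 3.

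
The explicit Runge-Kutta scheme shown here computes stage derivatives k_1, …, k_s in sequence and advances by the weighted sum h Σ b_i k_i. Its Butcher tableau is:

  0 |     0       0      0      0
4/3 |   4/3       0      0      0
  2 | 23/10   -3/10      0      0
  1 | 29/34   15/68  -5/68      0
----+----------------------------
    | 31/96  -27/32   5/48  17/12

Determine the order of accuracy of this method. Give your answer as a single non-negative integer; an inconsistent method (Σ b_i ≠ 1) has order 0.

b = (31/96, -27/32, 5/48, 17/12)
c = (0, 4/3, 2, 1)
Ac = (0, 0, -2/5, 5/34)
Σ b_i: 31/96·1 + (-27/32)·1 + 5/48·1 + 17/12·1 = 1 ✓
b·c: (-27/32)·4/3 + 5/48·2 + 17/12·1 = 1/2 ✓
b·c²: (-27/32)·16/9 + 5/48·4 + 17/12·1 = 1/3 ✓
b·Ac: 5/48·(-2/5) + 17/12·5/34 = 1/6 ✓
b·c³: (-27/32)·64/27 + 5/48·8 + 17/12·1 = 1/4 ✓
b·(c∘Ac): 5/48·(-4/5) + 17/12·5/34 = 1/8 ✓
b·Ac²: 5/48·(-8/15) + 17/12·5/51 = 1/12 ✓
b·A²c: 17/12·1/34 = 1/24 ✓; 4 stages ⇒ order 4.

4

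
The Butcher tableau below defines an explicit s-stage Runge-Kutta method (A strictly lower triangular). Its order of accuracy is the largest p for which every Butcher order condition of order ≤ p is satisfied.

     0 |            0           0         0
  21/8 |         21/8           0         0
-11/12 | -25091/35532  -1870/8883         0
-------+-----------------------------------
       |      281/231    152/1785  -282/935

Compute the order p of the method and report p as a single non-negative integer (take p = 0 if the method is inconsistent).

3

b = (281/231, 152/1785, -282/935)
c = (0, 21/8, -11/12)
Ac = (0, 0, -935/1692)
Σ b_i: 281/231·1 + 152/1785·1 + (-282/935)·1 = 1 ✓
b·c: 152/1785·21/8 + (-282/935)·(-11/12) = 1/2 ✓
b·c²: 152/1785·441/64 + (-282/935)·121/144 = 1/3 ✓
b·Ac: (-282/935)·(-935/1692) = 1/6 ✓; 3 stages ⇒ order 3.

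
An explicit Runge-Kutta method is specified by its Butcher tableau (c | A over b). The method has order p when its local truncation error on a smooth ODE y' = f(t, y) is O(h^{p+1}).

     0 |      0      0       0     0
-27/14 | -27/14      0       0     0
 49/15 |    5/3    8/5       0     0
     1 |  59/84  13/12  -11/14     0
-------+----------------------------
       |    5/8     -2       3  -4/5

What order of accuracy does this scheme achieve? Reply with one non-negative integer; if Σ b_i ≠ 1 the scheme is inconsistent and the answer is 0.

0

b = (5/8, -2, 3, -4/5)
c = (0, -27/14, 49/15, 1)
Ac = (0, 0, -108/35, -3911/840)
Σ b_i: 5/8·1 + (-2)·1 + 3·1 + (-4/5)·1 = 33/40 ≠ 1 ⇒ order 0.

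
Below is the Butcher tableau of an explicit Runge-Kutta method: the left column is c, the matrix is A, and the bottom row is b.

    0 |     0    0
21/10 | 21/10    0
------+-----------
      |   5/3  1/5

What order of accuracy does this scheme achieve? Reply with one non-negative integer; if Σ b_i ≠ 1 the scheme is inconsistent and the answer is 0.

0

b = (5/3, 1/5)
c = (0, 21/10)
Σ b_i: 5/3·1 + 1/5·1 = 28/15 ≠ 1 ⇒ order 0.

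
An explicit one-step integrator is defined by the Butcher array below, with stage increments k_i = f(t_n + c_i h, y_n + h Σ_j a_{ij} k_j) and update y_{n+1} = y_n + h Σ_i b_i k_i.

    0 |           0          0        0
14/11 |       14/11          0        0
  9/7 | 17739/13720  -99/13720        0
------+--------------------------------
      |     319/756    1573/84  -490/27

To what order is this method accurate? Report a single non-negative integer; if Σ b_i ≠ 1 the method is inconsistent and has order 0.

b = (319/756, 1573/84, -490/27)
c = (0, 14/11, 9/7)
Ac = (0, 0, -9/980)
Σ b_i: 319/756·1 + 1573/84·1 + (-490/27)·1 = 1 ✓
b·c: 1573/84·14/11 + (-490/27)·9/7 = 1/2 ✓
b·c²: 1573/84·196/121 + (-490/27)·81/49 = 1/3 ✓
b·Ac: (-490/27)·(-9/980) = 1/6 ✓; 3 stages ⇒ order 3.

3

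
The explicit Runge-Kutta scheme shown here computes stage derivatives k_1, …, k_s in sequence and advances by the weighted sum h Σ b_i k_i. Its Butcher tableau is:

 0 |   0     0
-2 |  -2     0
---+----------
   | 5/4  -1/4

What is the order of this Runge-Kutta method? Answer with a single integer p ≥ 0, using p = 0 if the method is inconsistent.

2

b = (5/4, -1/4)
c = (0, -2)
Σ b_i: 5/4·1 + (-1/4)·1 = 1 ✓
b·c: (-1/4)·(-2) = 1/2 ✓; 2 stages ⇒ order 2.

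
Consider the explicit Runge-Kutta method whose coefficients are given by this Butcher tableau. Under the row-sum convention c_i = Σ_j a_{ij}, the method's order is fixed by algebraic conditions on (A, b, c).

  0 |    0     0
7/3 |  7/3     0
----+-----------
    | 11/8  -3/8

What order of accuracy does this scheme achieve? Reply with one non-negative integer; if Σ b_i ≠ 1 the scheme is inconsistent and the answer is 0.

b = (11/8, -3/8)
c = (0, 7/3)
Σ b_i: 11/8·1 + (-3/8)·1 = 1 ✓
b·c: (-3/8)·7/3 = -7/8 ≠ 1/2 ⇒ order 1.

1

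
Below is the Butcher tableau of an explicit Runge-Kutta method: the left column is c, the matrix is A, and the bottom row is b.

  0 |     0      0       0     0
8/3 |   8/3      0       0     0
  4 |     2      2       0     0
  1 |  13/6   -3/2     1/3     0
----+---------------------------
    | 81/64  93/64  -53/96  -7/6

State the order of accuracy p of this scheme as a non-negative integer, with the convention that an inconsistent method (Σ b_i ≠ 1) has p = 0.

b = (81/64, 93/64, -53/96, -7/6)
c = (0, 8/3, 4, 1)
Ac = (0, 0, 16/3, -8/3)
Σ b_i: 81/64·1 + 93/64·1 + (-53/96)·1 + (-7/6)·1 = 1 ✓
b·c: 93/64·8/3 + (-53/96)·4 + (-7/6)·1 = 1/2 ✓
b·c²: 93/64·64/9 + (-53/96)·16 + (-7/6)·1 = 1/3 ✓
b·Ac: (-53/96)·16/3 + (-7/6)·(-8/3) = 1/6 ✓
b·c³: 93/64·512/27 + (-53/96)·64 + (-7/6)·1 = -161/18 ≠ 1/4 ⇒ order 3.
b·(c∘Ac): (-53/96)·64/3 + (-7/6)·(-8/3) = -26/3 ≠ 1/8
b·Ac²: (-53/96)·128/9 + (-7/6)·(-16/3) = -44/27 ≠ 1/12
b·A²c: (-7/6)·16/9 = -56/27 ≠ 1/24

3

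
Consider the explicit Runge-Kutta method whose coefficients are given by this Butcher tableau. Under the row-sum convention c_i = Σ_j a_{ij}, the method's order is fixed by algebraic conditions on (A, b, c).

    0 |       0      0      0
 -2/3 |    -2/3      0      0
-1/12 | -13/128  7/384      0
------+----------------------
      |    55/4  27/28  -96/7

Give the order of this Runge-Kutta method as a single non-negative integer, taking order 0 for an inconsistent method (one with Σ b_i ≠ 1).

3

b = (55/4, 27/28, -96/7)
c = (0, -2/3, -1/12)
Ac = (0, 0, -7/576)
Σ b_i: 55/4·1 + 27/28·1 + (-96/7)·1 = 1 ✓
b·c: 27/28·(-2/3) + (-96/7)·(-1/12) = 1/2 ✓
b·c²: 27/28·4/9 + (-96/7)·1/144 = 1/3 ✓
b·Ac: (-96/7)·(-7/576) = 1/6 ✓; 3 stages ⇒ order 3.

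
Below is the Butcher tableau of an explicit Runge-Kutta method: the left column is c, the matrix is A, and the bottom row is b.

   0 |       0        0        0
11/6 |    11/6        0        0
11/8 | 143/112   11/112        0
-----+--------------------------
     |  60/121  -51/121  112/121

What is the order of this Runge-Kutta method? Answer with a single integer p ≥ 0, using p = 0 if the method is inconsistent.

b = (60/121, -51/121, 112/121)
c = (0, 11/6, 11/8)
Ac = (0, 0, 121/672)
Σ b_i: 60/121·1 + (-51/121)·1 + 112/121·1 = 1 ✓
b·c: (-51/121)·11/6 + 112/121·11/8 = 1/2 ✓
b·c²: (-51/121)·121/36 + 112/121·121/64 = 1/3 ✓
b·Ac: 112/121·121/672 = 1/6 ✓; 3 stages ⇒ order 3.

3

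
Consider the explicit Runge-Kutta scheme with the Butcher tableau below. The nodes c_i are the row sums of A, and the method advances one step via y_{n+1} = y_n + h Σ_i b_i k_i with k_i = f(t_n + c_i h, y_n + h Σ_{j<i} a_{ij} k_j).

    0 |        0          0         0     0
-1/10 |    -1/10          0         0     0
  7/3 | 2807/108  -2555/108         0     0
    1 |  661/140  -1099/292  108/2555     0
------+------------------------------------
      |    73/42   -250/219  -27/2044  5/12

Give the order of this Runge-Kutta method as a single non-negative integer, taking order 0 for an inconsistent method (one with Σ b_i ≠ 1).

4

b = (73/42, -250/219, -27/2044, 5/12)
c = (0, -1/10, 7/3, 1)
Ac = (0, 0, 511/216, 19/40)
Σ b_i: 73/42·1 + (-250/219)·1 + (-27/2044)·1 + 5/12·1 = 1 ✓
b·c: (-250/219)·(-1/10) + (-27/2044)·7/3 + 5/12·1 = 1/2 ✓
b·c²: (-250/219)·1/100 + (-27/2044)·49/9 + 5/12·1 = 1/3 ✓
b·Ac: (-27/2044)·511/216 + 5/12·19/40 = 1/6 ✓
b·c³: (-250/219)·(-1/1000) + (-27/2044)·343/27 + 5/12·1 = 1/4 ✓
b·(c∘Ac): (-27/2044)·3577/648 + 5/12·19/40 = 1/8 ✓
b·Ac²: (-27/2044)·(-511/2160) + 5/12·77/400 = 1/12 ✓
b·A²c: 5/12·1/10 = 1/24 ✓; 4 stages ⇒ order 4.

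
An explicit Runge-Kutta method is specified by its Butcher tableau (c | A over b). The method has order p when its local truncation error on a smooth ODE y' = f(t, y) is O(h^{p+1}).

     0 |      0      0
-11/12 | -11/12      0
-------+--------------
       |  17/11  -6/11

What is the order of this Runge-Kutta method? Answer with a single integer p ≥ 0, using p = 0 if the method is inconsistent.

2

b = (17/11, -6/11)
c = (0, -11/12)
Σ b_i: 17/11·1 + (-6/11)·1 = 1 ✓
b·c: (-6/11)·(-11/12) = 1/2 ✓; 2 stages ⇒ order 2.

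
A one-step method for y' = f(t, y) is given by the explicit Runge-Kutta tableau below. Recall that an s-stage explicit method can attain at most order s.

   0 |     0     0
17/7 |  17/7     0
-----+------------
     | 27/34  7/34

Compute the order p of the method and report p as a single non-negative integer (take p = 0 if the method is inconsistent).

2

b = (27/34, 7/34)
c = (0, 17/7)
Σ b_i: 27/34·1 + 7/34·1 = 1 ✓
b·c: 7/34·17/7 = 1/2 ✓; 2 stages ⇒ order 2.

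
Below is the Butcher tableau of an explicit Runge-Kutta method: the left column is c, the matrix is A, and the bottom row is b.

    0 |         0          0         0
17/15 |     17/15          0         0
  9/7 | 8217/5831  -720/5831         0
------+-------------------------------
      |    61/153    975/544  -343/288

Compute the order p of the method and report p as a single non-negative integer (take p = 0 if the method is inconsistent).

b = (61/153, 975/544, -343/288)
c = (0, 17/15, 9/7)
Ac = (0, 0, -48/343)
Σ b_i: 61/153·1 + 975/544·1 + (-343/288)·1 = 1 ✓
b·c: 975/544·17/15 + (-343/288)·9/7 = 1/2 ✓
b·c²: 975/544·289/225 + (-343/288)·81/49 = 1/3 ✓
b·Ac: (-343/288)·(-48/343) = 1/6 ✓; 3 stages ⇒ order 3.

3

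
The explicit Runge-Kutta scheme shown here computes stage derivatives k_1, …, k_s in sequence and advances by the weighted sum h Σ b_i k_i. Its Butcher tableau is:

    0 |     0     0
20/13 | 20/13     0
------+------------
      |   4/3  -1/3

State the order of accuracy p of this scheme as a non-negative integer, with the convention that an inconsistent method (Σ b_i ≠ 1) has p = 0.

b = (4/3, -1/3)
c = (0, 20/13)
Σ b_i: 4/3·1 + (-1/3)·1 = 1 ✓
b·c: (-1/3)·20/13 = -20/39 ≠ 1/2 ⇒ order 1.

1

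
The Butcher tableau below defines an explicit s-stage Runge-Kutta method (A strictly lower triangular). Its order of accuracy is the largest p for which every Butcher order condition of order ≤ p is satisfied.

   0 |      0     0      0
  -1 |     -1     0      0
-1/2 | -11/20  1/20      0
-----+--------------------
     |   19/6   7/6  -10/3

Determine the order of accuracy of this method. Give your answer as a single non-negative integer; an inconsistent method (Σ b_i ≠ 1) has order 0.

3

b = (19/6, 7/6, -10/3)
c = (0, -1, -1/2)
Ac = (0, 0, -1/20)
Σ b_i: 19/6·1 + 7/6·1 + (-10/3)·1 = 1 ✓
b·c: 7/6·(-1) + (-10/3)·(-1/2) = 1/2 ✓
b·c²: 7/6·1 + (-10/3)·1/4 = 1/3 ✓
b·Ac: (-10/3)·(-1/20) = 1/6 ✓; 3 stages ⇒ order 3.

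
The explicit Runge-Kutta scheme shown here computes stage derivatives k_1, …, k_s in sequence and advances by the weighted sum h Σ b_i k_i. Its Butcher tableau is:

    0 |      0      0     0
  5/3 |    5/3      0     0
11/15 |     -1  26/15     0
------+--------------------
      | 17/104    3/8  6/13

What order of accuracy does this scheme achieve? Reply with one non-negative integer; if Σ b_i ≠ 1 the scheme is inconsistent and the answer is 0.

b = (17/104, 3/8, 6/13)
c = (0, 5/3, 11/15)
Ac = (0, 0, 26/9)
Σ b_i: 17/104·1 + 3/8·1 + 6/13·1 = 1 ✓
b·c: 3/8·5/3 + 6/13·11/15 = 501/520 ≠ 1/2 ⇒ order 1.

1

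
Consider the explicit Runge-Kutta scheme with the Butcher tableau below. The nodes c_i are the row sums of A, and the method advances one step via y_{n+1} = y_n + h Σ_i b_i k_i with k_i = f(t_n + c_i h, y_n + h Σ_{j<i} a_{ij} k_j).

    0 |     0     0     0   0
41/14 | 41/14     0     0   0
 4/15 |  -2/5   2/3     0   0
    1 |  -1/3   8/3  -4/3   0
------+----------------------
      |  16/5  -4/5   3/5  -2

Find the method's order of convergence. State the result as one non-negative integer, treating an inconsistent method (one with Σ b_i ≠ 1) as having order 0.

b = (16/5, -4/5, 3/5, -2)
c = (0, 41/14, 4/15, 1)
Ac = (0, 0, 41/21, 2348/315)
Σ b_i: 16/5·1 + (-4/5)·1 + 3/5·1 + (-2)·1 = 1 ✓
b·c: (-4/5)·41/14 + 3/5·4/15 + (-2)·1 = -732/175 ≠ 1/2 ⇒ order 1.

1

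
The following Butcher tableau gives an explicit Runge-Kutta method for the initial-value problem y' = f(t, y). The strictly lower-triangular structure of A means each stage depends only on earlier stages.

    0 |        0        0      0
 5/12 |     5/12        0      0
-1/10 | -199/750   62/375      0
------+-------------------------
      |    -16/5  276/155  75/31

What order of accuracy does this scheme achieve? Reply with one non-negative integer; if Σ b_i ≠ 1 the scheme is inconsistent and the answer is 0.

b = (-16/5, 276/155, 75/31)
c = (0, 5/12, -1/10)
Ac = (0, 0, 31/450)
Σ b_i: (-16/5)·1 + 276/155·1 + 75/31·1 = 1 ✓
b·c: 276/155·5/12 + 75/31·(-1/10) = 1/2 ✓
b·c²: 276/155·25/144 + 75/31·1/100 = 1/3 ✓
b·Ac: 75/31·31/450 = 1/6 ✓; 3 stages ⇒ order 3.

3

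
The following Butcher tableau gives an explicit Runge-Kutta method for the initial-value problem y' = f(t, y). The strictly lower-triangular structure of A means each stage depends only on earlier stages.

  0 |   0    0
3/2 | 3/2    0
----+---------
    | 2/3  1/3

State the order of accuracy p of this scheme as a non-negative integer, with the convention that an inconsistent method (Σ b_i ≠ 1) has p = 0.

b = (2/3, 1/3)
c = (0, 3/2)
Σ b_i: 2/3·1 + 1/3·1 = 1 ✓
b·c: 1/3·3/2 = 1/2 ✓; 2 stages ⇒ order 2.

2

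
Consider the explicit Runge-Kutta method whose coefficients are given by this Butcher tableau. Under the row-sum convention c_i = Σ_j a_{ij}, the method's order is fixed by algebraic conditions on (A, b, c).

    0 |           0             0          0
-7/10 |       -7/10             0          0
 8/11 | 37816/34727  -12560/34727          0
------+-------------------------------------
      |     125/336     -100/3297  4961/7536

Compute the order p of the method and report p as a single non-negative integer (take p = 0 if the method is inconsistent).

3

b = (125/336, -100/3297, 4961/7536)
c = (0, -7/10, 8/11)
Ac = (0, 0, 1256/4961)
Σ b_i: 125/336·1 + (-100/3297)·1 + 4961/7536·1 = 1 ✓
b·c: (-100/3297)·(-7/10) + 4961/7536·8/11 = 1/2 ✓
b·c²: (-100/3297)·49/100 + 4961/7536·64/121 = 1/3 ✓
b·Ac: 4961/7536·1256/4961 = 1/6 ✓; 3 stages ⇒ order 3.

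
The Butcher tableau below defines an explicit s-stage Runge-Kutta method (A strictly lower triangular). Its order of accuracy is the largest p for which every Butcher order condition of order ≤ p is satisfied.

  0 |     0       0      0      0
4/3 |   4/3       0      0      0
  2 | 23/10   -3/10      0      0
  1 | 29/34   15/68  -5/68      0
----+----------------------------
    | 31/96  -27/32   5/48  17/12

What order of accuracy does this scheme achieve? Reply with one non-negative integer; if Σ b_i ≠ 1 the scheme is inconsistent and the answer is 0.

b = (31/96, -27/32, 5/48, 17/12)
c = (0, 4/3, 2, 1)
Ac = (0, 0, -2/5, 5/34)
Σ b_i: 31/96·1 + (-27/32)·1 + 5/48·1 + 17/12·1 = 1 ✓
b·c: (-27/32)·4/3 + 5/48·2 + 17/12·1 = 1/2 ✓
b·c²: (-27/32)·16/9 + 5/48·4 + 17/12·1 = 1/3 ✓
b·Ac: 5/48·(-2/5) + 17/12·5/34 = 1/6 ✓
b·c³: (-27/32)·64/27 + 5/48·8 + 17/12·1 = 1/4 ✓
b·(c∘Ac): 5/48·(-4/5) + 17/12·5/34 = 1/8 ✓
b·Ac²: 5/48·(-8/15) + 17/12·5/51 = 1/12 ✓
b·A²c: 17/12·1/34 = 1/24 ✓; 4 stages ⇒ order 4.

4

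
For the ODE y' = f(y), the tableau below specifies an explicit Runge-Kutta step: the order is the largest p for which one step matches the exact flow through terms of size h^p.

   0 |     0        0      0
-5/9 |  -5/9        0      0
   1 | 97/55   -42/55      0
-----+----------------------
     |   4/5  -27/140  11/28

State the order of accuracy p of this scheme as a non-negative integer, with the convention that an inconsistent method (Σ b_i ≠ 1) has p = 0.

b = (4/5, -27/140, 11/28)
c = (0, -5/9, 1)
Ac = (0, 0, 14/33)
Σ b_i: 4/5·1 + (-27/140)·1 + 11/28·1 = 1 ✓
b·c: (-27/140)·(-5/9) + 11/28·1 = 1/2 ✓
b·c²: (-27/140)·25/81 + 11/28·1 = 1/3 ✓
b·Ac: 11/28·14/33 = 1/6 ✓; 3 stages ⇒ order 3.

3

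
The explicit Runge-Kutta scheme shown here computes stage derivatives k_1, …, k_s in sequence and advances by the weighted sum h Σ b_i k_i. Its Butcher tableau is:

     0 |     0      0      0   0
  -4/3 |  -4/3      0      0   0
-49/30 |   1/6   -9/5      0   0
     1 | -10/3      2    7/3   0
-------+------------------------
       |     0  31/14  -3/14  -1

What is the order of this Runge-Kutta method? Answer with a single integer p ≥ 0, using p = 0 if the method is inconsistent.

1

b = (0, 31/14, -3/14, -1)
c = (0, -4/3, -49/30, 1)
Ac = (0, 0, 12/5, -583/90)
Σ b_i: 31/14·1 + (-3/14)·1 + (-1)·1 = 1 ✓
b·c: 31/14·(-4/3) + (-3/14)·(-49/30) + (-1)·1 = -1513/420 ≠ 1/2 ⇒ order 1.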